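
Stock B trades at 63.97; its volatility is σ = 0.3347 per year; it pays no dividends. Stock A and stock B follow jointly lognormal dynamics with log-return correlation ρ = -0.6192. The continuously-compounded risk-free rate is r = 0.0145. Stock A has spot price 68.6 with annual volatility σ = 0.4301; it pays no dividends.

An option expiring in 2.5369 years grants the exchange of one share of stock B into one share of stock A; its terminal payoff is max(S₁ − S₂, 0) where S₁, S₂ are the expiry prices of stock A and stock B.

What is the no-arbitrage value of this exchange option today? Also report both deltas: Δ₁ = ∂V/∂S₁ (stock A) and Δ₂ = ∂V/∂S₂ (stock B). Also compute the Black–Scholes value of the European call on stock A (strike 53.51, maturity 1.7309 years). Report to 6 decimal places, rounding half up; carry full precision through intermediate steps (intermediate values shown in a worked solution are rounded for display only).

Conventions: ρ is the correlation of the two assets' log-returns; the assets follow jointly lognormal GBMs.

σ_eff = √(σ₁² + σ₂² − 2ρσ₁σ₂) = √(0.4301² + 0.3347² − 2·-0.6192·0.4301·0.3347) = 0.689408
d₁ = (ln(S₁/S₂) + (q₂ − q₁ + σ_eff²/2)T) / (σ_eff√T) = (ln(68.6/63.97) + (0.0 − 0.0 + 0.237642)·2.5369) / 1.098065 = 0.612670
d₂ = d₁ − σ_eff√T = 0.612670 − 1.098065 = -0.485395
N(d₁) = 0.729953,  N(d₂) = 0.313698
V = S₁·e^{−q₁T}·N(d₁) − S₂·e^{−q₂T}·N(d₂) = 50.074758 − 20.067274 = 30.007485
Δ₁ = e^{−q₁T}·N(d₁) = 0.729953;  Δ₂ = −e^{−q₂T}·N(d₂) = -0.313698
[vanilla: stock A call K=53.51]
σ√T = 0.4301·√1.7309 = 0.565855
d₁ = (ln(S/K) + (r+σ²/2)T) / (σ√T) = (ln(68.6/53.51) + (0.0145+0.4301²/2)·1.7309) / 0.565855 = (0.248424 + 0.185194) / 0.565855 = 0.766306
d₂ = d₁ − σ√T = 0.766306 − 0.565855 = 0.200450
e^{−rT} = 0.975214
N(d₁) = 0.778253,  N(d₂) = 0.579436
price = S·N(d₁) − K·e^{−rT}·N(d₂) = 53.388141 − 30.237113 = 23.151027

exchange price = 30.007485
Δ1 = 0.729953
Δ2 = -0.313698
price(stock A call K=53.51) = 23.151027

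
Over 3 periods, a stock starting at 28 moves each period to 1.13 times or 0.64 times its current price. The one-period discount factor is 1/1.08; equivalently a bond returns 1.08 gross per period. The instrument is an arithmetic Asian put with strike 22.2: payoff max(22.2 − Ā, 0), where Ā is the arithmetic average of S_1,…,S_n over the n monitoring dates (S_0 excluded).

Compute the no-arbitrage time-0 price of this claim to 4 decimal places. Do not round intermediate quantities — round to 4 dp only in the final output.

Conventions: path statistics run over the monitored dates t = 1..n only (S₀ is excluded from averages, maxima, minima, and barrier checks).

price = 0.2318

No-arbitrage gives p* = (R−d)/(u−d) = 0.8980: enumerate every path, weight its payoff by its p*-probability, and discount by R^3.
Enumerate all 2^3 = 8 price paths (U = up ×1.13, D = down ×0.64); each path with k up-moves has probability p*^k·(1−p*)^(3−k).
DDD: Ā=12.2429, payoff=9.9571, prob=0.001062
UDD: Ā=21.6164, payoff=0.5836, prob=0.009350
DUD: Ā=17.0431, payoff=5.1569, prob=0.009350
UUD: Ā=30.0917, payoff=0.0000, prob=0.082279
DDU: Ā=14.1162, payoff=8.0838, prob=0.009350
UDU: Ā=24.9239, payoff=0.0000, prob=0.082279
DUU: Ā=20.3505, payoff=1.8495, prob=0.082279
UUU: Ā=35.9314, payoff=0.0000, prob=0.724052
Price = Σ prob·payoff / R^3 = 0.292004 / 1.259712 = 0.2318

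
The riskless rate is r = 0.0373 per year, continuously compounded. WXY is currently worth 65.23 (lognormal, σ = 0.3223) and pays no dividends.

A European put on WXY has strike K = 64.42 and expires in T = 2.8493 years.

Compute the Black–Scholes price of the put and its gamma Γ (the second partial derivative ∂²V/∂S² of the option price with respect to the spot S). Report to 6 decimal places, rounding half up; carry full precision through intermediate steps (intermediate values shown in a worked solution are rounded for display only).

price = 9.854405
Γ = 0.009968

σ√T = 0.3223·√2.8493 = 0.544038
d₁ = (ln(S/K) + (r+σ²/2)T) / (σ√T) = (ln(65.23/64.42) + (0.0373+0.3223²/2)·2.8493) / 0.544038 = (0.012495 + 0.254268) / 0.544038 = 0.490339
d₂ = d₁ − σ√T = 0.490339 − 0.544038 = -0.053699
e^{−rT} = 0.899174
N(−d₁) = 0.311947,  N(−d₂) = 0.521413
Put price V = K·e^{−rT}·N(−d₂) − S·N(−d₁) = 30.202715 − 20.348310 = 9.854405
φ(d₁) = (1/√(2π))·e^{−d₁²/2} = 0.353754
Γ = φ(d₁) / (S·σ·√T) = 0.009968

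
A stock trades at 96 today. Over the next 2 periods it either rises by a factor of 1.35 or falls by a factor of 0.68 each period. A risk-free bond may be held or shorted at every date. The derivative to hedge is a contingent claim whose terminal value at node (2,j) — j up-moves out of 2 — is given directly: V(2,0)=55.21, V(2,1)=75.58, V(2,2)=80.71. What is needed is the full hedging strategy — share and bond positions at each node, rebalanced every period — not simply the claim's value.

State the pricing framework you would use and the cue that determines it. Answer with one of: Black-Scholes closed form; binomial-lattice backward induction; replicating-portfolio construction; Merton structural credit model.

framework: replicating-portfolio construction

Key observation: since the answer must list Δ and B at each node of the 1.35/0.68 lattice on 96, the replicating-portfolio method — solving the two-state system at every node — is the one that applies.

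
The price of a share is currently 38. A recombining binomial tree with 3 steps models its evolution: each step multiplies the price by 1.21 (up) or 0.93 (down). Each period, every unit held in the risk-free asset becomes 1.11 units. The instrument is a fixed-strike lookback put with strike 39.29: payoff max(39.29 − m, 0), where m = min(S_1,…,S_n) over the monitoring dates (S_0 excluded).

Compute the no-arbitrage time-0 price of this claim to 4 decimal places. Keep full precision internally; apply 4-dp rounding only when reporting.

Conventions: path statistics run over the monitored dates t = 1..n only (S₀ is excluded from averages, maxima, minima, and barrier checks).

price = 1.3389

Under the martingale measure an up-move has probability p* = 0.6429; value the claim as the probability-weighted average of per-path payoffs, discounted 3 periods at R = 1.11.
Enumerate all 2^3 = 8 price paths (U = up ×1.21, D = down ×0.93); each path with k up-moves has probability p*^k·(1−p*)^(3−k).
DDD: m=30.5656, payoff=8.7244, prob=0.045554
UDD: m=39.7681, payoff=0.0000, prob=0.081997
DUD: m=35.3400, payoff=3.9500, prob=0.081997
UUD: m=45.9800, payoff=0.0000, prob=0.147595
DDU: m=32.8662, payoff=6.4238, prob=0.081997
UDU: m=42.7614, payoff=0.0000, prob=0.147595
DUU: m=35.3400, payoff=3.9500, prob=0.147595
UUU: m=45.9800, payoff=0.0000, prob=0.265671
Price = Σ prob·payoff / R^3 = 1.831053 / 1.367631 = 1.3389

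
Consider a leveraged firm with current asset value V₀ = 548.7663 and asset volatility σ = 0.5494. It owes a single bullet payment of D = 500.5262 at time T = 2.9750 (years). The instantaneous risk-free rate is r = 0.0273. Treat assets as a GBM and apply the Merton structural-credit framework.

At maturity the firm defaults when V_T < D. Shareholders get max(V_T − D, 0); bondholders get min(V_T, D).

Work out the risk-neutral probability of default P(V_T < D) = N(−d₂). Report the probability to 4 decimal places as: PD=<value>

Apply the equity-as-call identities (strike 500.5262, horizon 2.9750 years):
d₁ = [ln(V₀/D) + (r + σ²/2)T] / (σ√T)
   = [ln(548.7663/500.5262) + (0.0273 + 0.5·0.5494²)·2.9750] / (0.5494·√2.9750)
   = [0.092013 + 0.530205] / 0.947615 = 0.656614
d₂ = d₁ − σ√T = 0.656614 − 0.947615 = -0.291001
risk-neutral PD = N(−d₂) = N(0.291001) = 0.614475

PD=0.6145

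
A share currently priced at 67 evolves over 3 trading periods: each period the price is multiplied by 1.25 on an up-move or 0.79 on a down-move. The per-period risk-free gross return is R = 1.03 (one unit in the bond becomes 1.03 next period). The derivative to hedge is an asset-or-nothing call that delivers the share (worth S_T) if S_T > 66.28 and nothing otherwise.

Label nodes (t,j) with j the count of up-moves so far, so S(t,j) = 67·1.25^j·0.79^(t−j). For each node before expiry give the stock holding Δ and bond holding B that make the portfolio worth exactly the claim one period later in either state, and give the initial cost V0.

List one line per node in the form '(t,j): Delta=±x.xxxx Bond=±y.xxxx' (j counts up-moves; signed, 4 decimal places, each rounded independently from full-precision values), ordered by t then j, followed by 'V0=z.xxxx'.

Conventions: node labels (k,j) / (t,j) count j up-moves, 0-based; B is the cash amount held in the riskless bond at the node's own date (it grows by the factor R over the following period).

(0,0): Delta=1.6632 Bond=-64.8676
(1,0): Delta=1.7206 Bond=-69.8506
(1,1): Delta=1.6300 Bond=-64.0297
(2,0): Delta=0.0000 Bond=0.0000
(2,1): Delta=2.7174 Bond=-137.8967
(2,2): Delta=1.0000 Bond=0.0000
V0=46.5679

No-arbitrage ⇒ martingale measure with p* = (R−d)/(u−d) = 0.5217.
At maturity the claim pays: V(3,0)=0.0000, V(3,1)=0.0000, V(3,2)=82.7031, V(3,3)=130.8594
  t=2,j=0: stock 41.8147 → up 52.2684 (V=0.0000), down 33.0336 (V=0.0000). Price 0.0000; hedge Δ=0.0000, bond B=0.0000.
  t=2,j=1: stock 66.1625 → up 82.7031 (V=82.7031), down 52.2684 (V=0.0000). Price 41.8927; hedge Δ=2.7174, bond B=-137.8967.
  t=2,j=2: stock 104.6875 → up 130.8594 (V=130.8594), down 82.7031 (V=82.7031). Price 104.6875; hedge Δ=1.0000, bond B=0.0000.
  t=1,j=0: stock 52.9300 → up 66.1625 (V=41.8927), down 41.8147 (V=0.0000). Price 21.2204; hedge Δ=1.7206, bond B=-69.8506.
  t=1,j=1: stock 83.7500 → up 104.6875 (V=104.6875), down 66.1625 (V=41.8927). Price 72.4808; hedge Δ=1.6300, bond B=-64.0297.
  t=0,j=0: stock 67.0000 → up 83.7500 (V=72.4808), down 52.9300 (V=21.2204). Price 46.5679; hedge Δ=1.6632, bond B=-64.8676.
Verification: the root portfolio costs Δ(0,0)·S0 + B(0,0) = 46.5679, matching V0.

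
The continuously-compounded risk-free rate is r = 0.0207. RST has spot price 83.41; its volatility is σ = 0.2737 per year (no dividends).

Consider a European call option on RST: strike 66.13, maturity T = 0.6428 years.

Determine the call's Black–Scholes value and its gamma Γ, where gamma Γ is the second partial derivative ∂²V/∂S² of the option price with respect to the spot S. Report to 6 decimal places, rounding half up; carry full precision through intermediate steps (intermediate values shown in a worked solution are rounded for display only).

σ√T = 0.2737·√0.6428 = 0.219438
d₁ = (ln(S/K) + (r+σ²/2)T) / (σ√T) = (ln(83.41/66.13) + (0.0207+0.2737²/2)·0.6428) / 0.219438 = (0.232146 + 0.037383) / 0.219438 = 1.228264
d₂ = d₁ − σ√T = 1.228264 − 0.219438 = 1.008825
e^{−rT} = 0.986782
N(d₁) = 0.890326,  N(d₂) = 0.843471
Call price V = S·N(d₁) − K·e^{−rT}·N(d₂) = 74.262092 − 55.041449 = 19.220643
φ(d₁) = (1/√(2π))·e^{−d₁²/2} = 0.187635
Γ = φ(d₁) / (S·σ·√T) = 0.010251

price = 19.220643
Γ = 0.010251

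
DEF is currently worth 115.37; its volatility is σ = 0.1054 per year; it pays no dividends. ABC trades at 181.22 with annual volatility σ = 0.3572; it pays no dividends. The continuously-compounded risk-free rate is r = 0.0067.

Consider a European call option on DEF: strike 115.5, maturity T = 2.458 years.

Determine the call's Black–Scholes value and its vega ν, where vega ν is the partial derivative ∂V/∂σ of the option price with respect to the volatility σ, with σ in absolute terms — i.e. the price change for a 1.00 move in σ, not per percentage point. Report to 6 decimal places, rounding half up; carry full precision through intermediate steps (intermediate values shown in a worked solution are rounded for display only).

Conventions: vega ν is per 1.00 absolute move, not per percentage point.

price = 8.449810
ν = 71.057197

σ√T = 0.1054·√2.458 = 0.165246
d₁ = (ln(S/K) + (r+σ²/2)T) / (σ√T) = (ln(115.37/115.5) + (0.0067+0.1054²/2)·2.458) / 0.165246 = (-0.001126 + 0.030122) / 0.165246 = 0.175469
d₂ = d₁ − σ√T = 0.175469 − 0.165246 = 0.010223
e^{−rT} = 0.983666
N(d₁) = 0.569644,  N(d₂) = 0.504078
Call price V = S·N(d₁) − K·e^{−rT}·N(d₂) = 65.719877 − 57.270066 = 8.449810
φ(d₁) = (1/√(2π))·e^{−d₁²/2} = 0.392848
ν = S·φ(d₁)·√T = 71.057197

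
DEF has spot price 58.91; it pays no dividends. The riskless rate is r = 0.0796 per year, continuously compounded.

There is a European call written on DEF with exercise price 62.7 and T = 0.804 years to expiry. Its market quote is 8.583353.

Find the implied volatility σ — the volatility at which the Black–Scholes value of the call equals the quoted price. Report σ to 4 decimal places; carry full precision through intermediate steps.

sigma = 0.4076

At σ = 0.4076 the Black–Scholes value reproduces the quote:
σ√T = 0.4076·√0.804 = 0.365479
d₁ = (ln(S/K) + (r+σ²/2)T) / (σ√T) = (ln(58.91/62.7) + (0.0796+0.4076²/2)·0.804) / 0.365479 = (-0.062351 + 0.130786) / 0.365479 = 0.187248
d₂ = d₁ − σ√T = 0.187248 − 0.365479 = -0.178231
e^{−rT} = 0.938007
N(d₁) = 0.574267,  N(d₂) = 0.429271
V = S·N(d₁) − K·e^{−rT}·N(d₂) = 33.830064 − 25.246711 = 8.583353 (the quoted price), and the Black–Scholes price is strictly increasing in σ, so σ is unique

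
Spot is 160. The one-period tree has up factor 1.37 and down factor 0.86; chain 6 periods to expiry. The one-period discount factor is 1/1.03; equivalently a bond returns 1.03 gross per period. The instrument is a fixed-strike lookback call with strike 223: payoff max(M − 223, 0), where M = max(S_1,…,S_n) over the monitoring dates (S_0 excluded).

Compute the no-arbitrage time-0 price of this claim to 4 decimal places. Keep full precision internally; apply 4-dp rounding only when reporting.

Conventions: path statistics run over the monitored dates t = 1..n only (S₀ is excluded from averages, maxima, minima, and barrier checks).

price = 39.0212

Under the martingale measure an up-move has probability p* = 0.3333; value the claim as the probability-weighted average of per-path payoffs, discounted 6 periods at R = 1.03.
Enumerate all 2^6 = 64 price paths (U = up ×1.37, D = down ×0.86); each path with k up-moves has probability p*^k·(1−p*)^(6−k).
DDDDDD: M=137.6000, payoff=0.0000, prob=0.087791
UDDDDD: M=219.2000, payoff=0.0000, prob=0.043896
DUDDDD: M=188.5120, payoff=0.0000, prob=0.043896
UUDDDD: M=300.3040, payoff=77.3040, prob=0.021948
DDUDDD: M=162.1203, payoff=0.0000, prob=0.043896
UDUDDD: M=258.2614, payoff=35.2614, prob=0.021948
DUUDDD: M=258.2614, payoff=35.2614, prob=0.021948
UUUDDD: M=411.4165, payoff=188.4165, prob=0.010974
DDDUDD: M=139.4235, payoff=0.0000, prob=0.043896
UDDUDD: M=222.1048, payoff=0.0000, prob=0.021948
DUDUDD: M=222.1048, payoff=0.0000, prob=0.021948
UUDUDD: M=353.8182, payoff=130.8182, prob=0.010974
DDUUDD: M=222.1048, payoff=0.0000, prob=0.021948
UDUUDD: M=353.8182, payoff=130.8182, prob=0.010974
DUUUDD: M=353.8182, payoff=130.8182, prob=0.010974
UUUUDD: M=563.6406, payoff=340.6406, prob=0.005487
DDDDUD: M=137.6000, payoff=0.0000, prob=0.043896
UDDDUD: M=219.2000, payoff=0.0000, prob=0.021948
DUDDUD: M=191.0102, payoff=0.0000, prob=0.021948
UUDDUD: M=304.2836, payoff=81.2836, prob=0.010974
DDUDUD: M=191.0102, payoff=0.0000, prob=0.021948
UDUDUD: M=304.2836, payoff=81.2836, prob=0.010974
DUUDUD: M=304.2836, payoff=81.2836, prob=0.010974
UUUDUD: M=484.7309, payoff=261.7309, prob=0.005487
DDDUUD: M=191.0102, payoff=0.0000, prob=0.021948
UDDUUD: M=304.2836, payoff=81.2836, prob=0.010974
DUDUUD: M=304.2836, payoff=81.2836, prob=0.010974
UUDUUD: M=484.7309, payoff=261.7309, prob=0.005487
DDUUUD: M=304.2836, payoff=81.2836, prob=0.010974
UDUUUD: M=484.7309, payoff=261.7309, prob=0.005487
DUUUUD: M=484.7309, payoff=261.7309, prob=0.005487
UUUUUD: M=772.1876, payoff=549.1876, prob=0.002743
DDDDDU: M=137.6000, payoff=0.0000, prob=0.043896
UDDDDU: M=219.2000, payoff=0.0000, prob=0.021948
DUDDDU: M=188.5120, payoff=0.0000, prob=0.021948
UUDDDU: M=300.3040, payoff=77.3040, prob=0.010974
DDUDDU: M=164.2687, payoff=0.0000, prob=0.021948
UDUDDU: M=261.6839, payoff=38.6839, prob=0.010974
DUUDDU: M=261.6839, payoff=38.6839, prob=0.010974
UUUDDU: M=416.8686, payoff=193.8686, prob=0.005487
DDDUDU: M=164.2687, payoff=0.0000, prob=0.021948
UDDUDU: M=261.6839, payoff=38.6839, prob=0.010974
DUDUDU: M=261.6839, payoff=38.6839, prob=0.010974
UUDUDU: M=416.8686, payoff=193.8686, prob=0.005487
DDUUDU: M=261.6839, payoff=38.6839, prob=0.010974
UDUUDU: M=416.8686, payoff=193.8686, prob=0.005487
DUUUDU: M=416.8686, payoff=193.8686, prob=0.005487
UUUUDU: M=664.0813, payoff=441.0813, prob=0.002743
DDDDUU: M=164.2687, payoff=0.0000, prob=0.021948
UDDDUU: M=261.6839, payoff=38.6839, prob=0.010974
DUDDUU: M=261.6839, payoff=38.6839, prob=0.010974
UUDDUU: M=416.8686, payoff=193.8686, prob=0.005487
DDUDUU: M=261.6839, payoff=38.6839, prob=0.010974
UDUDUU: M=416.8686, payoff=193.8686, prob=0.005487
DUUDUU: M=416.8686, payoff=193.8686, prob=0.005487
UUUDUU: M=664.0813, payoff=441.0813, prob=0.002743
DDDUUU: M=261.6839, payoff=38.6839, prob=0.010974
UDDUUU: M=416.8686, payoff=193.8686, prob=0.005487
DUDUUU: M=416.8686, payoff=193.8686, prob=0.005487
UUDUUU: M=664.0813, payoff=441.0813, prob=0.002743
DDUUUU: M=416.8686, payoff=193.8686, prob=0.005487
UDUUUU: M=664.0813, payoff=441.0813, prob=0.002743
DUUUUU: M=664.0813, payoff=441.0813, prob=0.002743
UUUUUU: M=1057.8970, payoff=834.8970, prob=0.001372
Price = Σ prob·payoff / R^6 = 46.593377 / 1.194052 = 39.0212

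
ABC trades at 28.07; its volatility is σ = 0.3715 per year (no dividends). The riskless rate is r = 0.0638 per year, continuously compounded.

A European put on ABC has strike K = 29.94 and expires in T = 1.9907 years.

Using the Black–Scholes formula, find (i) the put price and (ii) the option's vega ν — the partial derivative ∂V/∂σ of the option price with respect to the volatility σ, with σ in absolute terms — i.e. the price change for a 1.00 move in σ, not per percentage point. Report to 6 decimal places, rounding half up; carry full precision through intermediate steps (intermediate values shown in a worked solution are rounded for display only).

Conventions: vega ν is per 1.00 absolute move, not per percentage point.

σ√T = 0.3715·√1.9907 = 0.524157
d₁ = (ln(S/K) + (r+σ²/2)T) / (σ√T) = (ln(28.07/29.94) + (0.0638+0.3715²/2)·1.9907) / 0.524157 = (-0.064494 + 0.264377) / 0.524157 = 0.381342
d₂ = d₁ − σ√T = 0.381342 − 0.524157 = -0.142816
e^{−rT} = 0.880728
N(−d₁) = 0.351475,  N(−d₂) = 0.556782
Put price V = K·e^{−rT}·N(−d₂) − S·N(−d₁) = 14.681781 − 9.865897 = 4.815884
φ(d₁) = (1/√(2π))·e^{−d₁²/2} = 0.370964
ν = S·φ(d₁)·√T = 14.691884

price = 4.815884
ν = 14.691884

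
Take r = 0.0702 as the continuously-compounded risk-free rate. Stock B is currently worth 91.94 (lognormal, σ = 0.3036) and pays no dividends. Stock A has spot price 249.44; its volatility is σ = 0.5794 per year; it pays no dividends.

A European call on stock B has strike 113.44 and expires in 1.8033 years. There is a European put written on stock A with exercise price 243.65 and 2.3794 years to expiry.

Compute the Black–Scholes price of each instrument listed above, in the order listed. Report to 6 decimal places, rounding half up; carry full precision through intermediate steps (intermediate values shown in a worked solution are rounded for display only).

[stock B call K=113.44]
σ√T = 0.3036·√1.8033 = 0.407695
d₁ = (ln(S/K) + (r+σ²/2)T) / (σ√T) = (ln(91.94/113.44) + (0.0702+0.3036²/2)·1.8033) / 0.407695 = (-0.210138 + 0.209699) / 0.407695 = -0.001075
d₂ = d₁ − σ√T = -0.001075 − 0.407695 = -0.408771
e^{−rT} = 0.881093
N(d₁) = 0.499571,  N(d₂) = 0.341354
price = S·N(d₁) − K·e^{−rT}·N(d₂) = 45.930553 − 34.118746 = 11.811807
[stock A put K=243.65]
σ√T = 0.5794·√2.3794 = 0.893742
d₁ = (ln(S/K) + (r+σ²/2)T) / (σ√T) = (ln(249.44/243.65) + (0.0702+0.5794²/2)·2.3794) / 0.893742 = (0.023486 + 0.566421) / 0.893742 = 0.660042
d₂ = d₁ − σ√T = 0.660042 − 0.893742 = -0.233700
e^{−rT} = 0.846171
N(−d₁) = 0.254614,  N(−d₂) = 0.592391
price = K·e^{−rT}·N(−d₂) − S·N(−d₁) = 122.133036 − 63.510806 = 58.622230

price(stock B call K=113.44) = 11.811807
price(stock A put K=243.65) = 58.622230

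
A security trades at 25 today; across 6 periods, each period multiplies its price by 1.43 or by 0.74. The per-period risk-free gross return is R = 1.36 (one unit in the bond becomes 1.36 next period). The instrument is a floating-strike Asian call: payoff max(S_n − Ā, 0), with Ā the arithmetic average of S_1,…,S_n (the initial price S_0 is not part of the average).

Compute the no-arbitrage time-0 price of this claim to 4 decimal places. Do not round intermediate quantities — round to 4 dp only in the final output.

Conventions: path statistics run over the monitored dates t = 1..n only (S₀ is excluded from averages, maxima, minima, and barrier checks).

price = 11.7657

No-arbitrage gives p* = (R−d)/(u−d) = 0.8986: enumerate every path, weight its payoff by its p*-probability, and discount by R^6.
Enumerate all 2^6 = 64 price paths (U = up ×1.43, D = down ×0.74); each path with k up-moves has probability p*^k·(1−p*)^(6−k).
DDDDDD: Ā=9.9117, payoff=0.0000, prob=0.000001
UDDDDD: Ā=19.1536, payoff=0.0000, prob=0.000010
DUDDDD: Ā=16.2786, payoff=0.0000, prob=0.000010
UUDDDD: Ā=31.4573, payoff=0.0000, prob=0.000086
DDUDDD: Ā=14.1511, payoff=0.0000, prob=0.000010
UDUDDD: Ā=27.3460, payoff=0.0000, prob=0.000086
DUUDDD: Ā=24.4710, payoff=0.0000, prob=0.000086
UUUDDD: Ā=47.2886, payoff=0.0000, prob=0.000757
DDDUDD: Ā=12.5768, payoff=0.0000, prob=0.000010
UDDUDD: Ā=24.3037, payoff=0.0000, prob=0.000086
DUDUDD: Ā=21.4287, payoff=0.0000, prob=0.000086
UUDUDD: Ā=41.4096, payoff=0.0000, prob=0.000757
DDUUDD: Ā=19.3012, payoff=0.0000, prob=0.000086
UDUUDD: Ā=37.2983, payoff=0.0000, prob=0.000757
DUUUDD: Ā=34.4233, payoff=0.0000, prob=0.000757
UUUUDD: Ā=66.5207, payoff=0.0000, prob=0.006709
DDDDUD: Ā=11.4117, payoff=0.0000, prob=0.000010
UDDDUD: Ā=22.0524, payoff=0.0000, prob=0.000086
DUDDUD: Ā=19.1774, payoff=0.0000, prob=0.000086
UUDDUD: Ā=37.0590, payoff=0.0000, prob=0.000757
DDUDUD: Ā=17.0499, payoff=0.0000, prob=0.000086
UDUDUD: Ā=32.9478, payoff=0.0000, prob=0.000757
DUUDUD: Ā=30.0728, payoff=0.0000, prob=0.000757
UUUDUD: Ā=58.1136, payoff=0.0000, prob=0.006709
DDDUUD: Ā=15.4756, payoff=0.0000, prob=0.000086
UDDUUD: Ā=29.9055, payoff=0.0000, prob=0.000757
DUDUUD: Ā=27.0305, payoff=2.5935, prob=0.000757
UUDUUD: Ā=52.2345, payoff=5.0118, prob=0.006709
DDUUUD: Ā=24.9030, payoff=4.7210, prob=0.000757
UDUUUD: Ā=48.1233, payoff=9.1230, prob=0.006709
DUUUUD: Ā=45.2483, payoff=11.9980, prob=0.006709
UUUUUD: Ā=87.4392, payoff=23.1854, prob=0.059424
DDDDDU: Ā=10.5496, payoff=0.0000, prob=0.000010
UDDDDU: Ā=20.3864, payoff=0.0000, prob=0.000086
DUDDDU: Ā=17.5114, payoff=0.0000, prob=0.000086
UUDDDU: Ā=33.8396, payoff=0.0000, prob=0.000757
DDUDDU: Ā=15.3839, payoff=0.0000, prob=0.000086
UDUDDU: Ā=29.7284, payoff=0.0000, prob=0.000757
DUUDDU: Ā=26.8534, payoff=2.7706, prob=0.000757
UUUDDU: Ā=51.8924, payoff=5.3540, prob=0.006709
DDDUDU: Ā=13.8096, payoff=1.5203, prob=0.000086
UDDUDU: Ā=26.6861, payoff=2.9379, prob=0.000757
DUDUDU: Ā=23.8111, payoff=5.8129, prob=0.000757
UUDUDU: Ā=46.0133, payoff=11.2330, prob=0.006709
DDUUDU: Ā=21.6836, payoff=7.9404, prob=0.000757
UDUUDU: Ā=41.9020, payoff=15.3443, prob=0.006709
DUUUDU: Ā=39.0270, payoff=18.2193, prob=0.006709
UUUUDU: Ā=75.4171, payoff=35.2075, prob=0.059424
DDDDUU: Ā=12.6446, payoff=2.6853, prob=0.000086
UDDDUU: Ā=24.4347, payoff=5.1892, prob=0.000757
DUDDUU: Ā=21.5597, payoff=8.0642, prob=0.000757
UUDDUU: Ā=41.6628, payoff=15.5836, prob=0.006709
DDUDUU: Ā=19.4322, payoff=10.1917, prob=0.000757
UDUDUU: Ā=37.5515, payoff=19.6948, prob=0.006709
DUUDUU: Ā=34.6765, payoff=22.5698, prob=0.006709
UUUDUU: Ā=67.0100, payoff=43.6146, prob=0.059424
DDDUUU: Ā=17.8579, payoff=11.7661, prob=0.000757
UDDUUU: Ā=34.5092, payoff=22.7371, prob=0.006709
DUDUUU: Ā=31.6342, payoff=25.6121, prob=0.006709
UUDUUU: Ā=61.1309, payoff=49.4937, prob=0.059424
DDUUUU: Ā=29.5067, payoff=27.7396, prob=0.006709
UDUUUU: Ā=57.0197, payoff=53.6050, prob=0.059424
DUUUUU: Ā=54.1447, payoff=56.4800, prob=0.059424
UUUUUU: Ā=104.6309, payoff=109.1437, prob=0.526327
Price = Σ prob·payoff / R^6 = 74.447516 / 6.327519 = 11.7657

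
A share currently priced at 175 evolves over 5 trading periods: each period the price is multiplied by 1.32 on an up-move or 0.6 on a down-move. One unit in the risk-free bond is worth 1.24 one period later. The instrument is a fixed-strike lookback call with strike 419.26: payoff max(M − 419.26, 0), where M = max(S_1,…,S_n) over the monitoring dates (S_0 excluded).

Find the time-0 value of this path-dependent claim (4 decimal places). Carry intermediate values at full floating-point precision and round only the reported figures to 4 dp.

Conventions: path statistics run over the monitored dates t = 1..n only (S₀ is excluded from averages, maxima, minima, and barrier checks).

price = 56.0395

Under the martingale measure an up-move has probability p* = 0.8889; value the claim as the probability-weighted average of per-path payoffs, discounted 5 periods at R = 1.24.
Enumerate all 2^5 = 32 price paths (U = up ×1.32, D = down ×0.6); each path with k up-moves has probability p*^k·(1−p*)^(5−k).
DDDDD: M=105.0000, payoff=0.0000, prob=0.000017
UDDDD: M=231.0000, payoff=0.0000, prob=0.000135
DUDDD: M=138.6000, payoff=0.0000, prob=0.000135
UUDDD: M=304.9200, payoff=0.0000, prob=0.001084
DDUDD: M=105.0000, payoff=0.0000, prob=0.000135
UDUDD: M=231.0000, payoff=0.0000, prob=0.001084
DUUDD: M=182.9520, payoff=0.0000, prob=0.001084
UUUDD: M=402.4944, payoff=0.0000, prob=0.008671
DDDUD: M=105.0000, payoff=0.0000, prob=0.000135
UDDUD: M=231.0000, payoff=0.0000, prob=0.001084
DUDUD: M=138.6000, payoff=0.0000, prob=0.001084
UUDUD: M=304.9200, payoff=0.0000, prob=0.008671
DDUUD: M=109.7712, payoff=0.0000, prob=0.001084
UDUUD: M=241.4966, payoff=0.0000, prob=0.008671
DUUUD: M=241.4966, payoff=0.0000, prob=0.008671
UUUUD: M=531.2926, payoff=112.0326, prob=0.069366
DDDDU: M=105.0000, payoff=0.0000, prob=0.000135
UDDDU: M=231.0000, payoff=0.0000, prob=0.001084
DUDDU: M=138.6000, payoff=0.0000, prob=0.001084
UUDDU: M=304.9200, payoff=0.0000, prob=0.008671
DDUDU: M=105.0000, payoff=0.0000, prob=0.001084
UDUDU: M=231.0000, payoff=0.0000, prob=0.008671
DUUDU: M=182.9520, payoff=0.0000, prob=0.008671
UUUDU: M=402.4944, payoff=0.0000, prob=0.069366
DDDUU: M=105.0000, payoff=0.0000, prob=0.001084
UDDUU: M=231.0000, payoff=0.0000, prob=0.008671
DUDUU: M=144.8980, payoff=0.0000, prob=0.008671
UUDUU: M=318.7756, payoff=0.0000, prob=0.069366
DDUUU: M=144.8980, payoff=0.0000, prob=0.008671
UDUUU: M=318.7756, payoff=0.0000, prob=0.069366
DUUUU: M=318.7756, payoff=0.0000, prob=0.069366
UUUUU: M=701.3062, payoff=282.0462, prob=0.554929
Price = Σ prob·payoff / R^5 = 164.286895 / 2.931625 = 56.0395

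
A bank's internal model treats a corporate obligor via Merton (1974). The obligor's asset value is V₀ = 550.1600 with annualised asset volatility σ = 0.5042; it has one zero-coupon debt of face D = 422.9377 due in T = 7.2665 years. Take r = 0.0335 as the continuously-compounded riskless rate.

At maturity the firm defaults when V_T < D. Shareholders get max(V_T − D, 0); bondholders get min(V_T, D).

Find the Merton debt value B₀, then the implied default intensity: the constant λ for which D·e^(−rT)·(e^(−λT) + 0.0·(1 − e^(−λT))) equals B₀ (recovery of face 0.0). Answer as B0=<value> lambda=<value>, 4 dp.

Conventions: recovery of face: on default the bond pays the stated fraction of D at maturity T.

B0=206.3247 lambda=0.0653

With assets at 550.1600 and a single debt payment of 422.9377 at 7.2665 years:
d₁ = [ln(V₀/D) + (r + σ²/2)T] / (σ√T)
   = [ln(550.1600/422.9377) + (0.0335 + 0.5·0.5042²)·7.2665] / (0.5042·√7.2665)
   = [0.262984 + 1.167064] / 1.359144 = 1.052168
d₂ = d₁ − σ√T = 1.052168 − 1.359144 = -0.306976
N(d₁) = 0.853639,  N(d₂) = 0.379431,  e^(−rT) = 0.783936
E₀ = V₀·N(d₁) − D·e^(−rT)·N(d₂)
   = 550.1600·0.853639 − 422.9377·0.783936·0.379431 = 343.835287
B₀ = V₀ − E₀ = 550.1600 − 343.835287 = 206.324713
e^(−λT) = (B₀·e^(rT)/D − 0)/(1 − 0) = (206.3247·1.275614/422.9377 − 0)/1 = 0.62229191
λ = −ln(0.62229191)/7.2665 = 0.065278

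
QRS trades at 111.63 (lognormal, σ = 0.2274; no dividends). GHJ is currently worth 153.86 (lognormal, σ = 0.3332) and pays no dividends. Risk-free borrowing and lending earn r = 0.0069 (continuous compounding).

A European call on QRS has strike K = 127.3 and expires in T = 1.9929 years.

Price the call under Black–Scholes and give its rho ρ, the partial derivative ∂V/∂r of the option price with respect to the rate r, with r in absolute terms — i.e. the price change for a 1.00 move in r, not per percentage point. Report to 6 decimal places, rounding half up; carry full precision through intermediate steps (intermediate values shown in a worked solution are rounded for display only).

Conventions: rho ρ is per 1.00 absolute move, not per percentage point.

σ√T = 0.2274·√1.9929 = 0.321021
d₁ = (ln(S/K) + (r+σ²/2)T) / (σ√T) = (ln(111.63/127.3) + (0.0069+0.2274²/2)·1.9929) / 0.321021 = (-0.131357 + 0.065278) / 0.321021 = -0.205839
d₂ = d₁ − σ√T = -0.205839 − 0.321021 = -0.526859
e^{−rT} = 0.986343
N(d₁) = 0.418458,  N(d₂) = 0.299146
Call price V = S·N(d₁) − K·e^{−rT}·N(d₂) = 46.712522 − 37.561164 = 9.151358
ρ = K·T·e^{−rT}·N(d₂) = 74.855644

price = 9.151358
ρ = 74.855644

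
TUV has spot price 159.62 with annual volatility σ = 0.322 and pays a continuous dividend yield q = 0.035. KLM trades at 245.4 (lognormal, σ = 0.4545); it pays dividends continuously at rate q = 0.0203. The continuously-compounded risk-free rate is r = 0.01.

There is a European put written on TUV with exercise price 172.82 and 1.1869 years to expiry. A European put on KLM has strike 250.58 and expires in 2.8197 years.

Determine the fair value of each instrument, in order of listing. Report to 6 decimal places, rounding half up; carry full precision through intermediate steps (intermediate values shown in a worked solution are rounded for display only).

price(TUV put K=172.82) = 32.447572
price(KLM put K=250.58) = 76.724682

[TUV put K=172.82]
σ√T = 0.322·√1.1869 = 0.350803
d₁ = (ln(S/K) + (r−q+σ²/2)T) / (σ√T) = (ln(159.62/172.82) + (0.01−0.035+0.322²/2)·1.1869) / 0.350803 = (-0.079455 + 0.031859) / 0.350803 = -0.135677
d₂ = d₁ − σ√T = -0.135677 − 0.350803 = -0.486480
e^{−rT} = 0.988201
e^{−qT} = 0.959310
N(−d₁) = 0.553962,  N(−d₂) = 0.686686
price = K·e^{−rT}·N(−d₂) − S·e^{−qT}·N(−d₁) = 117.272943 − 84.825370 = 32.447572
[KLM put K=250.58]
σ√T = 0.4545·√2.8197 = 0.763195
d₁ = (ln(S/K) + (r−q+σ²/2)T) / (σ√T) = (ln(245.4/250.58) + (0.01−0.0203+0.4545²/2)·2.8197) / 0.763195 = (-0.020889 + 0.262190) / 0.763195 = 0.316173
d₂ = d₁ − σ√T = 0.316173 − 0.763195 = -0.447022
e^{−rT} = 0.972197
e^{−qT} = 0.944367
N(−d₁) = 0.375936,  N(−d₂) = 0.672570
price = K·e^{−rT}·N(−d₂) − S·e^{−qT}·N(−d₁) = 163.846934 − 87.122252 = 76.724682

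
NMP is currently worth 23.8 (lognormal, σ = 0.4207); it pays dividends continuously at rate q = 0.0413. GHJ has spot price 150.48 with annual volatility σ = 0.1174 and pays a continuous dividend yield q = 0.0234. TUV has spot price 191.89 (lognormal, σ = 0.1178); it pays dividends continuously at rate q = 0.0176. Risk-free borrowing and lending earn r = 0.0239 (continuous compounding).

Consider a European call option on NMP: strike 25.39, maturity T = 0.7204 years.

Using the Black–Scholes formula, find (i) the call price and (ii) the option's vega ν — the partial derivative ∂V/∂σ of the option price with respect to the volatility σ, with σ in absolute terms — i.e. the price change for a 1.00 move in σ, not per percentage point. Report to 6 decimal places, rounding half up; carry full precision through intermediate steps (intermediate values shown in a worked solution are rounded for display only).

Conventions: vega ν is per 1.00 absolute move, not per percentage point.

price = 2.556211
ν = 7.817075

σ√T = 0.4207·√0.7204 = 0.357075
d₁ = (ln(S/K) + (r−q+σ²/2)T) / (σ√T) = (ln(23.8/25.39) + (0.0239−0.0413+0.4207²/2)·0.7204) / 0.357075 = (-0.064670 + 0.051216) / 0.357075 = -0.037677
d₂ = d₁ − σ√T = -0.037677 − 0.357075 = -0.394752
e^{−rT} = 0.982930
e^{−qT} = 0.970686
N(d₁) = 0.484973,  N(d₂) = 0.346513
Call price V = S·e^{−qT}·N(d₁) − K·e^{−rT}·N(d₂) = 11.203992 − 8.647782 = 2.556211
φ(d₁) = (1/√(2π))·e^{−d₁²/2} = 0.398659
ν = S·e^{−qT}·φ(d₁)·√T = 7.817075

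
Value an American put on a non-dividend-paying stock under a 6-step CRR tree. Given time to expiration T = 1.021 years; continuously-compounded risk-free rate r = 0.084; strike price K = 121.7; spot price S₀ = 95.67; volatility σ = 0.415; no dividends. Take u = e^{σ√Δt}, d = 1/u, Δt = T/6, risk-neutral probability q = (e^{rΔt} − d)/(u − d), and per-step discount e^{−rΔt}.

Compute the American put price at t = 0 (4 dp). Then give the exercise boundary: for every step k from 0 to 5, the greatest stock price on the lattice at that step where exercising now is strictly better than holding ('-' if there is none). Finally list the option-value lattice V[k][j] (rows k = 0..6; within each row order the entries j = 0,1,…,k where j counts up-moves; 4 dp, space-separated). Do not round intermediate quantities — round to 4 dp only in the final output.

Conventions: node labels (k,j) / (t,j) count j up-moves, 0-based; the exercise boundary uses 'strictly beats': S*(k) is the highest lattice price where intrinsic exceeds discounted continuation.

price = 29.4735
boundary = - 80.6172 67.9328 80.6172 67.9328 80.6172
tree:
29.4735
41.0828 18.6748
53.7672 28.2854 9.5700
64.4558 41.0828 16.2602 3.1331
73.4626 53.7672 26.6084 6.3456 0.0000
81.0523 64.4558 41.0828 12.8521 0.0000 0.0000
87.4479 73.4626 53.7672 26.0300 0.0000 0.0000 0.0000

params: Δt=0.17017 u=1.18672 d=0.84266 q=0.49915 e^(-rΔt)=0.98581
t_6 payoffs: 87.4479 73.4626 53.7672 26.0300 0.0000 0.0000 0.0000
t_5: node(5,0) S=40.6477 payoff=81.0523 vs cont=79.3251 → 81.0523 [stop]  node(5,1) S=57.2442 payoff=64.4558 vs cont=62.7286 → 64.4558 [stop]  node(5,2) S=80.6172 payoff=41.0828 vs cont=39.3556 → 41.0828 [stop]  node(5,3) S=113.5335 payoff=8.1665 vs cont=12.8521 → 12.8521 [wait]  node(5,4) S=159.8895 payoff=0.0000 vs cont=0.0000 → 0.0000 [wait]  node(5,5) S=225.1729 payoff=0.0000 vs cont=0.0000 → 0.0000 [wait]  ⇒ S*(5)=80.6172
t_4: node(4,0) S=48.2374 payoff=73.4626 vs cont=71.7354 → 73.4626 [stop]  node(4,1) S=67.9328 payoff=53.7672 vs cont=52.0400 → 53.7672 [stop]  node(4,2) S=95.6700 payoff=26.0300 vs cont=26.6084 → 26.6084 [wait]  node(4,3) S=134.7324 payoff=0.0000 vs cont=6.3456 → 6.3456 [wait]  node(4,4) S=189.7440 payoff=0.0000 vs cont=0.0000 → 0.0000 [wait]  ⇒ S*(4)=67.9328
t_3: node(3,0) S=57.2442 payoff=64.4558 vs cont=62.7286 → 64.4558 [stop]  node(3,1) S=80.6172 payoff=41.0828 vs cont=39.6402 → 41.0828 [stop]  node(3,2) S=113.5335 payoff=8.1665 vs cont=16.2602 → 16.2602 [wait]  node(3,3) S=159.8895 payoff=0.0000 vs cont=3.1331 → 3.1331 [wait]  ⇒ S*(3)=80.6172
t_2: node(2,0) S=67.9328 payoff=53.7672 vs cont=52.0400 → 53.7672 [stop]  node(2,1) S=95.6700 payoff=26.0300 vs cont=28.2854 → 28.2854 [wait]  node(2,2) S=134.7324 payoff=0.0000 vs cont=9.5700 → 9.5700 [wait]  ⇒ S*(2)=67.9328
t_1: node(1,0) S=80.6172 payoff=41.0828 vs cont=40.4654 → 41.0828 [stop]  node(1,1) S=113.5335 payoff=8.1665 vs cont=18.6748 → 18.6748 [wait]  ⇒ S*(1)=80.6172
t_0: node(0,0) S=95.6700 payoff=26.0300 vs cont=29.4735 → 29.4735 [wait]  ⇒ S*(0)=-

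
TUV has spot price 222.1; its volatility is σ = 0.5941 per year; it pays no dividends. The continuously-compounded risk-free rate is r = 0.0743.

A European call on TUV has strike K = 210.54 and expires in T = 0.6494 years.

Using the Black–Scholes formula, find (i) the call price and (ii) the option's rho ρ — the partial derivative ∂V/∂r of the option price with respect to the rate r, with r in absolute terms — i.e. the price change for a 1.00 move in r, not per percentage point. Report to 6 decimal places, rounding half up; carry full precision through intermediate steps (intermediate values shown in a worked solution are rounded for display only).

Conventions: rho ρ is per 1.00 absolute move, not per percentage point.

σ√T = 0.5941·√0.6494 = 0.478758
d₁ = (ln(S/K) + (r+σ²/2)T) / (σ√T) = (ln(222.1/210.54) + (0.0743+0.5941²/2)·0.6494) / 0.478758 = (0.053452 + 0.162855) / 0.478758 = 0.451809
d₂ = d₁ − σ√T = 0.451809 − 0.478758 = -0.026949
e^{−rT} = 0.952895
N(d₁) = 0.674297,  N(d₂) = 0.489250
Call price V = S·N(d₁) − K·e^{−rT}·N(d₂) = 149.761285 − 98.154637 = 51.606648
ρ = K·T·e^{−rT}·N(d₂) = 63.741621

price = 51.606648
ρ = 63.741621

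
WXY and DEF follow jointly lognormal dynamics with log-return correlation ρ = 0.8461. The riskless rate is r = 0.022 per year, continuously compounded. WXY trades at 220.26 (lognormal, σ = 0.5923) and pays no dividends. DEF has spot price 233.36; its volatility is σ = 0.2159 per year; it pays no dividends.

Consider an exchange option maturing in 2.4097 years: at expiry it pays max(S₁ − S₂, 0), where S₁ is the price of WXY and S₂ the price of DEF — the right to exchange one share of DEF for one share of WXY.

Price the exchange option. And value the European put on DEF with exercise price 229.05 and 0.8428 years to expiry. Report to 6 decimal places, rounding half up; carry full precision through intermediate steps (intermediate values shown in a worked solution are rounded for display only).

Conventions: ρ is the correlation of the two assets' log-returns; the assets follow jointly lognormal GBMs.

exchange price = 52.361309
price(DEF put K=229.05) = 14.143303

σ_eff = √(σ₁² + σ₂² − 2ρσ₁σ₂) = √(0.5923² + 0.2159² − 2·0.8461·0.5923·0.2159) = 0.425485
d₁ = (ln(S₁/S₂) + (q₂ − q₁ + σ_eff²/2)T) / (σ_eff√T) = (ln(220.26/233.36) + (0.0 − 0.0 + 0.090519)·2.4097) / 0.660490 = 0.242774
d₂ = d₁ − σ_eff√T = 0.242774 − 0.660490 = -0.417716
N(d₁) = 0.595910,  N(d₂) = 0.338077
V = S₁·e^{−q₁T}·N(d₁) − S₂·e^{−q₂T}·N(d₂) = 131.255069 − 78.893760 = 52.361309
[vanilla: DEF put K=229.05]
σ√T = 0.2159·√0.8428 = 0.198205
d₁ = (ln(S/K) + (r+σ²/2)T) / (σ√T) = (ln(233.36/229.05) + (0.022+0.2159²/2)·0.8428) / 0.198205 = (0.018642 + 0.038184) / 0.198205 = 0.286704
d₂ = d₁ − σ√T = 0.286704 − 0.198205 = 0.088499
e^{−rT} = 0.981629
N(−d₁) = 0.387169,  N(−d₂) = 0.464740
price = K·e^{−rT}·N(−d₂) − S·N(−d₁) = 104.493157 − 90.349855 = 14.143303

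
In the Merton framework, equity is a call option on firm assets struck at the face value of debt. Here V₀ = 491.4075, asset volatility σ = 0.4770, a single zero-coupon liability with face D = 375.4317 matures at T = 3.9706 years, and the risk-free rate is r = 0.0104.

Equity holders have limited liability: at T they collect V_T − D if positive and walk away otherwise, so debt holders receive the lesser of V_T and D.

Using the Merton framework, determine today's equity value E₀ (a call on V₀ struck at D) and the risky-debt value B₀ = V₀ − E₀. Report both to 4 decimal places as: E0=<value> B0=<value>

E0=228.7245 B0=262.6830

With assets at 491.4075 and a single debt payment of 375.4317 at 3.9706 years:
d₁ = [ln(V₀/D) + (r + σ²/2)T] / (σ√T)
   = [ln(491.4075/375.4317) + (0.0104 + 0.5·0.4770²)·3.9706] / (0.4770·√3.9706)
   = [0.269197 + 0.493008] / 0.950488 = 0.801909
d₂ = d₁ − σ√T = 0.801909 − 0.950488 = -0.148578
N(d₁) = 0.788697,  N(d₂) = 0.440943,  e^(−rT) = 0.959547
E₀ = V₀·N(d₁) − D·e^(−rT)·N(d₂)
   = 491.4075·0.788697 − 375.4317·0.959547·0.440943 = 228.724500
B₀ = V₀ − E₀ = 491.4075 − 228.724500 = 262.683000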